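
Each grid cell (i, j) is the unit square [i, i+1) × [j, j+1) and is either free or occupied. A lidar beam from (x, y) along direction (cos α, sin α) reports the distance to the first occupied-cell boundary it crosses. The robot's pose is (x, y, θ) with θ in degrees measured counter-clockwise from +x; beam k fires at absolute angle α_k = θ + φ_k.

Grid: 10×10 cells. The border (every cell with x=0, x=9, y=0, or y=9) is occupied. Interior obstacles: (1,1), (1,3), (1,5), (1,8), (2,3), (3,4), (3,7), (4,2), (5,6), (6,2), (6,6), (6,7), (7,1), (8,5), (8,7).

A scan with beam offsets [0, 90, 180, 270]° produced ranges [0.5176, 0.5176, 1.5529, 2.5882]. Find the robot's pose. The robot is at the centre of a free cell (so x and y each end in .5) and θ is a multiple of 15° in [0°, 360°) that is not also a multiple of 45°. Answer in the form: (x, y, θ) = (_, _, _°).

The pose lattice has 49·16 = 784 candidates. Test each by forward raycasting.
  (4.5, 1.5, 30°): beam 1 = 1.7321 ≠ 0.5176 ✗
  (7.5, 4.5, 195°): beam 1 = 4.6587 ≠ 0.5176 ✗
  (8.5, 8.5, 150°): beam 1 = 1.0000 ≠ 0.5176 ✗
  (2.5, 6.5, 255°): beam 1 = 2.5882 ≠ 0.5176 ✗
  …
  (7.5, 2.5, 165°): r_1=0.5176, r_2=0.5176, r_3=1.5529, r_4=2.5882 — all match ✓
No second candidate reproduces the full scan.

(x, y, θ) = (7.5, 2.5, 165°)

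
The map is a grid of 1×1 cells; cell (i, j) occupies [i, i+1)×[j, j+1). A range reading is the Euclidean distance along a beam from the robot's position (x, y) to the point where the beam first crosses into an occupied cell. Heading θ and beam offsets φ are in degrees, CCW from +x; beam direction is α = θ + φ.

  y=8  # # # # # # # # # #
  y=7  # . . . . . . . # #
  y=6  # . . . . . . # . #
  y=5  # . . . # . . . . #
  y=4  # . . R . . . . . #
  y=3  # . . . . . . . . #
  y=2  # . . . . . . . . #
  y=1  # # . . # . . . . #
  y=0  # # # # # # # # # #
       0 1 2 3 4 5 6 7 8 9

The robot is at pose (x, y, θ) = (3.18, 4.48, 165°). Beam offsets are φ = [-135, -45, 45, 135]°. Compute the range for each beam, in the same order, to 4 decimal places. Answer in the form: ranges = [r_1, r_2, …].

beam 1: φ=-135°, α=30°
  direction (0.8660, 0.5000); cell (3,4); t to first gridline: x 0.9469, y 1.0400 (then +1.1547 / +2.0000)
    (4,4) via x @ 0.9469
    (4,5) via y @ 1.0400  # hit
  → r_1 = 1.0400
beam 2: φ=-45°, α=120°
  direction (-0.5000, 0.8660); cell (3,4); t to first gridline: x 0.3600, y 0.6004 (then +2.0000 / +1.1547)
    (2,4) via x @ 0.3600
    (2,5) via y @ 0.6004
    (2,6) via y @ 1.7551
    (1,6) via x @ 2.3600
    (1,7) via y @ 2.9098
    (1,8) via y @ 4.0645  # hit
  → r_2 = 4.0645
beam 3: φ=45°, α=210°
  direction (-0.8660, -0.5000); cell (3,4); t to first gridline: x 0.2078, y 0.9600 (then +1.1547 / +2.0000)
    (2,4) via x @ 0.2078
    (2,3) via y @ 0.9600
    (1,3) via x @ 1.3625
    (0,3) via x @ 2.5172  # hit
  → r_3 = 2.5172
beam 4: φ=135°, α=300°
  direction (0.5000, -0.8660); cell (3,4); t to first gridline: x 1.6400, y 0.5543 (then +2.0000 / +1.1547)
    (3,3) via y @ 0.5543
    (4,3) via x @ 1.6400
    (4,2) via y @ 1.7090
    (4,1) via y @ 2.8637  # hit
  → r_4 = 2.8637

ranges = [1.0400, 4.0645, 2.5172, 2.8637]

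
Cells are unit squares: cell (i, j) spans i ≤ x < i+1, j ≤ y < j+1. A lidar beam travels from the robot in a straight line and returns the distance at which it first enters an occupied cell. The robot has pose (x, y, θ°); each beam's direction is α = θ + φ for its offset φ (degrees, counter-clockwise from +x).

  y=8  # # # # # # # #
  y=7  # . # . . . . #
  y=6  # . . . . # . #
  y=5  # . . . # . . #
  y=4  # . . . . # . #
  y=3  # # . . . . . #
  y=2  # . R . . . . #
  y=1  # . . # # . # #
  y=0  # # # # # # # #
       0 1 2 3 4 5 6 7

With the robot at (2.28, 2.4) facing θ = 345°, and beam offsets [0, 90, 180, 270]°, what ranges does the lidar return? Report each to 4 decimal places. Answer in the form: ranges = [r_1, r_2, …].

beam 1: φ=0°, α=345°
  cosα=0.9659 sinα=-0.2588 | (2,2) | tMaxX 0.7454 tMaxY 1.5455 | tΔX 1.0353 tΔY 3.8637
    t=0.7454 [x] (3,2)
    t=1.5455 [y] (3,1) — stop
  → r_1 = 1.5455
beam 2: φ=90°, α=75°
  cosα=0.2588 sinα=0.9659 | (2,2) | tMaxX 2.7819 tMaxY 0.6212 | tΔX 3.8637 tΔY 1.0353
    t=0.6212 [y] (2,3)
    t=1.6564 [y] (2,4)
    t=2.6917 [y] (2,5)
    t=2.7819 [x] (3,5)
    t=3.7270 [y] (3,6)
    t=4.7623 [y] (3,7)
    t=5.7975 [y] (3,8) — stop
  → r_2 = 5.7975
beam 3: φ=180°, α=165°
  cosα=-0.9659 sinα=0.2588 | (2,2) | tMaxX 0.2899 tMaxY 2.3182 | tΔX 1.0353 tΔY 3.8637
    t=0.2899 [x] (1,2)
    t=1.3252 [x] (0,2) — stop
  → r_3 = 1.3252
beam 4: φ=270°, α=255°
  cosα=-0.2588 sinα=-0.9659 | (2,2) | tMaxX 1.0818 tMaxY 0.4141 | tΔX 3.8637 tΔY 1.0353
    t=0.4141 [y] (2,1)
    t=1.0818 [x] (1,1)
    t=1.4494 [y] (1,0) — stop
  → r_4 = 1.4494

ranges = [1.5455, 5.7975, 1.3252, 1.4494]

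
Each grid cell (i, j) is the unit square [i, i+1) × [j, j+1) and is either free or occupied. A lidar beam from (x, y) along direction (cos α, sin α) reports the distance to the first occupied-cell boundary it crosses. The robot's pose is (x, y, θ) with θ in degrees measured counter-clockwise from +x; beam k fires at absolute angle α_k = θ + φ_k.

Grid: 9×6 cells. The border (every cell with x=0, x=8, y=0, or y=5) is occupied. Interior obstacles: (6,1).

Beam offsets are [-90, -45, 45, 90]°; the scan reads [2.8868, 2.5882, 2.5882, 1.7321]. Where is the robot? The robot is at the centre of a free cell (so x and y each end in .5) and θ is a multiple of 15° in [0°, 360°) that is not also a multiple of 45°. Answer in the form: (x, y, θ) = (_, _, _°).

(x, y, θ) = (3.5, 2.5, 150°)

The pose lattice has 27·16 = 432 candidates. Test each by forward raycasting.
  (6.5, 4.5, 150°): beam 1 = 0.5774 ≠ 2.8868 ✗
  (1.5, 4.5, 300°): beam 1 = 0.5774 ≠ 2.8868 ✗
  (4.5, 3.5, 150°): beam 1 = 1.7321 ≠ 2.8868 ✗
  …
  (3.5, 2.5, 150°): r_1=2.8868, r_2=2.5882, r_3=2.5882, r_4=1.7321 — all match ✓
Unique over the lattice → pose = (3.5, 2.5, 150°).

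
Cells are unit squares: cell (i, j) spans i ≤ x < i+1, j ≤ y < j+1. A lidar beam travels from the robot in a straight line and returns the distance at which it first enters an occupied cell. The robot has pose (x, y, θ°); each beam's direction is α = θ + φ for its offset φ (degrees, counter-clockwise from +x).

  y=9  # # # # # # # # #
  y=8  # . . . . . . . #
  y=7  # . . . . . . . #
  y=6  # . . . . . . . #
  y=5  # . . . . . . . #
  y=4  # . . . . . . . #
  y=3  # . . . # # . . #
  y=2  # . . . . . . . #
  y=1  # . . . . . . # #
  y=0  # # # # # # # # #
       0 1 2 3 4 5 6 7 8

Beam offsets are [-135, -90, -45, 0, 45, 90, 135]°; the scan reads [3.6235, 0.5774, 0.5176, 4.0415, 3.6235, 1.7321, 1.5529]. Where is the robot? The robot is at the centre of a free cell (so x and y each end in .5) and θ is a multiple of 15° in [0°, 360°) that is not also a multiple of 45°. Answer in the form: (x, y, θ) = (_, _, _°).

Enumerate (i+0.5, j+0.5, θ) over the 53 free cells and 16 admissible headings. For each, cast all 7 beams and compare to the given ranges.
  (2.5, 7.5, 105°): beam 1 = 6.3509 ≠ 3.6235 ✗
  (7.5, 3.5, 285°): beam 1 = 7.5056 ≠ 3.6235 ✗
  (3.5, 8.5, 30°): beam 1 = 7.7646 ≠ 3.6235 ✗
  (4.5, 5.5, 105°): beam 1 = 4.0415 ≠ 3.6235 ✗
  (3.5, 4.5, 60°): beam 2 = 1.0000 ≠ 0.5774 ✗
  …
  (4.5, 2.5, 150°): r_1=3.6235, r_2=0.5774, r_3=0.5176, r_4=4.0415, r_5=3.6235, r_6=1.7321, r_7=1.5529 — all match ✓
Only this pose fits every beam.

(x, y, θ) = (4.5, 2.5, 150°)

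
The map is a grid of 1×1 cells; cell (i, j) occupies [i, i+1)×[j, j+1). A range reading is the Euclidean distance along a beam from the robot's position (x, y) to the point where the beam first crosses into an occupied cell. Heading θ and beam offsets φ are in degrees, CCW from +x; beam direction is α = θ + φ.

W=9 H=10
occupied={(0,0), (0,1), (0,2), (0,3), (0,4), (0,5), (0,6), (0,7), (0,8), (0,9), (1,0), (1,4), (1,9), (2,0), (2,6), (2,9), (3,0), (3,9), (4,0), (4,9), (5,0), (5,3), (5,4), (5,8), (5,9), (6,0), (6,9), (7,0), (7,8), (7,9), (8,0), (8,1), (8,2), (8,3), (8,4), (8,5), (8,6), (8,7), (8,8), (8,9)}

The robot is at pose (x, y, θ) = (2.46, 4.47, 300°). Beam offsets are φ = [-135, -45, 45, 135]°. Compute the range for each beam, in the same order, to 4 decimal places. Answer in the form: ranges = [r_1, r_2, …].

beam 1: φ=-135°, α=165°
  direction (-0.9659, 0.2588); cell (2,4); t to first gridline: x 0.4762, y 2.0478 (then +1.0353 / +3.8637)
    (1,4) via x @ 0.4762  # hit
  → r_1 = 0.4762
beam 2: φ=-45°, α=255°
  direction (-0.2588, -0.9659); cell (2,4); t to first gridline: x 1.7773, y 0.4866 (then +3.8637 / +1.0353)
    (2,3) via y @ 0.4866
    (2,2) via y @ 1.5219
    (1,2) via x @ 1.7773
    (1,1) via y @ 2.5571
    (1,0) via y @ 3.5924  # hit
  → r_2 = 3.5924
beam 3: φ=45°, α=345°
  direction (0.9659, -0.2588); cell (2,4); t to first gridline: x 0.5590, y 1.8159 (then +1.0353 / +3.8637)
    (3,4) via x @ 0.5590
    (4,4) via x @ 1.5943
    (4,3) via y @ 1.8159
    (5,3) via x @ 2.6296  # hit
  → r_3 = 2.6296
beam 4: φ=135°, α=75°
  direction (0.2588, 0.9659); cell (2,4); t to first gridline: x 2.0864, y 0.5487 (then +3.8637 / +1.0353)
    (2,5) via y @ 0.5487
    (2,6) via y @ 1.5840  # hit
  → r_4 = 1.5840

ranges = [0.4762, 3.5924, 2.6296, 1.5840]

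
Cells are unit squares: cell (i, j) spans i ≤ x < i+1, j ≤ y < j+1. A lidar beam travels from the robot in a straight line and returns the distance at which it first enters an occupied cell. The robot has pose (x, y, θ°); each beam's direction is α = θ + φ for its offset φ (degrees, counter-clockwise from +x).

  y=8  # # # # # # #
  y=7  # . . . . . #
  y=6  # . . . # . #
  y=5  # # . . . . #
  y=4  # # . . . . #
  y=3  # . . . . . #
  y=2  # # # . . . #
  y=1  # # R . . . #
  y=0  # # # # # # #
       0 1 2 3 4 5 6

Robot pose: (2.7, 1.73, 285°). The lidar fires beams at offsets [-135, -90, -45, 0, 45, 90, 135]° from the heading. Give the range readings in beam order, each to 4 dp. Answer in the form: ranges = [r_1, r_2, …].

beam 1: φ=-135°, α=150°
  direction (-0.8660, 0.5000); cell (2,1); t to first gridline: x 0.8083, y 0.5400 (then +1.1547 / +2.0000)
    (2,2) via y @ 0.5400  # hit
  → r_1 = 0.5400
beam 2: φ=-90°, α=195°
  direction (-0.9659, -0.2588); cell (2,1); t to first gridline: x 0.7247, y 2.8205 (then +1.0353 / +3.8637)
    (1,1) via x @ 0.7247  # hit
  → r_2 = 0.7247
beam 3: φ=-45°, α=240°
  direction (-0.5000, -0.8660); cell (2,1); t to first gridline: x 1.4000, y 0.8429 (then +2.0000 / +1.1547)
    (2,0) via y @ 0.8429  # hit
  → r_3 = 0.8429
beam 4: φ=0°, α=285°
  direction (0.2588, -0.9659); cell (2,1); t to first gridline: x 1.1591, y 0.7558 (then +3.8637 / +1.0353)
    (2,0) via y @ 0.7558  # hit
  → r_4 = 0.7558
beam 5: φ=45°, α=330°
  direction (0.8660, -0.5000); cell (2,1); t to first gridline: x 0.3464, y 1.4600 (then +1.1547 / +2.0000)
    (3,1) via x @ 0.3464
    (3,0) via y @ 1.4600  # hit
  → r_5 = 1.4600
beam 6: φ=90°, α=15°
  direction (0.9659, 0.2588); cell (2,1); t to first gridline: x 0.3106, y 1.0432 (then +1.0353 / +3.8637)
    (3,1) via x @ 0.3106
    (3,2) via y @ 1.0432
    (4,2) via x @ 1.3459
    (5,2) via x @ 2.3811
    (6,2) via x @ 3.4164  # hit
  → r_6 = 3.4164
beam 7: φ=135°, α=60°
  direction (0.5000, 0.8660); cell (2,1); t to first gridline: x 0.6000, y 0.3118 (then +2.0000 / +1.1547)
    (2,2) via y @ 0.3118  # hit
  → r_7 = 0.3118

ranges = [0.5400, 0.7247, 0.8429, 0.7558, 1.4600, 3.4164, 0.3118]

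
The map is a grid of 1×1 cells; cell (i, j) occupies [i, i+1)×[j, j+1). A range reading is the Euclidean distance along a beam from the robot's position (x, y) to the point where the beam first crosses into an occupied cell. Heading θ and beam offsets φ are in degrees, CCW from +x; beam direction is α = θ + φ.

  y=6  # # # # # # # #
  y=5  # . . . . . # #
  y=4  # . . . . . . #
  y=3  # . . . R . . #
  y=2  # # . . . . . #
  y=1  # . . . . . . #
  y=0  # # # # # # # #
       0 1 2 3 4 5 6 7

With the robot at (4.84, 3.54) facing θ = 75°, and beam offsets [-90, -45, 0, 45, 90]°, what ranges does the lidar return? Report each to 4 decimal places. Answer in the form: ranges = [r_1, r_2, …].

ranges = [2.2362, 2.4942, 2.5468, 2.8406, 3.9755]

beam 1: φ=-90°, α=345°
  dir = (cos 345°, sin 345°) = (0.9659, -0.2588); from cell (4,3)
  next x-line at t=0.1656, next y-line at t=2.0864; Δt_x=1.0353, Δt_y=3.8637
    x: enter (5,3) at t=0.1656
    x: enter (6,3) at t=1.2009
    y: enter (6,2) at t=2.0864
    x: enter (7,2) at t=2.2362 ← occupied
  → r_1 = 2.2362
beam 2: φ=-45°, α=30°
  dir = (cos 30°, sin 30°) = (0.8660, 0.5000); from cell (4,3)
  next x-line at t=0.1848, next y-line at t=0.9200; Δt_x=1.1547, Δt_y=2.0000
    x: enter (5,3) at t=0.1848
    y: enter (5,4) at t=0.9200
    x: enter (6,4) at t=1.3395
    x: enter (7,4) at t=2.4942 ← occupied
  → r_2 = 2.4942
beam 3: φ=0°, α=75°
  dir = (cos 75°, sin 75°) = (0.2588, 0.9659); from cell (4,3)
  next x-line at t=0.6182, next y-line at t=0.4762; Δt_x=3.8637, Δt_y=1.0353
    y: enter (4,4) at t=0.4762
    x: enter (5,4) at t=0.6182
    y: enter (5,5) at t=1.5115
    y: enter (5,6) at t=2.5468 ← occupied
  → r_3 = 2.5468
beam 4: φ=45°, α=120°
  dir = (cos 120°, sin 120°) = (-0.5000, 0.8660); from cell (4,3)
  next x-line at t=1.6800, next y-line at t=0.5312; Δt_x=2.0000, Δt_y=1.1547
    y: enter (4,4) at t=0.5312
    x: enter (3,4) at t=1.6800
    y: enter (3,5) at t=1.6859
    y: enter (3,6) at t=2.8406 ← occupied
  → r_4 = 2.8406
beam 5: φ=90°, α=165°
  dir = (cos 165°, sin 165°) = (-0.9659, 0.2588); from cell (4,3)
  next x-line at t=0.8696, next y-line at t=1.7773; Δt_x=1.0353, Δt_y=3.8637
    x: enter (3,3) at t=0.8696
    y: enter (3,4) at t=1.7773
    x: enter (2,4) at t=1.9049
    x: enter (1,4) at t=2.9402
    x: enter (0,4) at t=3.9755 ← occupied
  → r_5 = 3.9755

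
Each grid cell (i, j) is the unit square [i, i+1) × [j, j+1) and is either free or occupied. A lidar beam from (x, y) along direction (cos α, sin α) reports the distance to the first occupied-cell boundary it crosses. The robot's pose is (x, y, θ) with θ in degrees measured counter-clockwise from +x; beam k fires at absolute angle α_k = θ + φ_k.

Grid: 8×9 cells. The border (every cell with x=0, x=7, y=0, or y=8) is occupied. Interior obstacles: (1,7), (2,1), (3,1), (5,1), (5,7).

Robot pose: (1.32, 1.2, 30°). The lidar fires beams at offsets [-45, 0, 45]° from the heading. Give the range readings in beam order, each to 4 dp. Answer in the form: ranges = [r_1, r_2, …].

ranges = [0.7040, 0.7852, 7.0399]

beam 1: φ=-45°, α=345°
  d=(0.9659,-0.2588)  start (1,1)  tX=0.7040 tY=0.7727  stride 1/|dx|=1.0353 1/|dy|=3.8637
    cross x-line → (2,1), t=0.7040 (wall)
  → r_1 = 0.7040
beam 2: φ=0°, α=30°
  d=(0.8660,0.5000)  start (1,1)  tX=0.7852 tY=1.6000  stride 1/|dx|=1.1547 1/|dy|=2.0000
    cross x-line → (2,1), t=0.7852 (wall)
  → r_2 = 0.7852
beam 3: φ=45°, α=75°
  d=(0.2588,0.9659)  start (1,1)  tX=2.6273 tY=0.8282  stride 1/|dx|=3.8637 1/|dy|=1.0353
    cross y-line → (1,2), t=0.8282
    cross y-line → (1,3), t=1.8635
    cross x-line → (2,3), t=2.6273
    cross y-line → (2,4), t=2.8988
    cross y-line → (2,5), t=3.9340
    cross y-line → (2,6), t=4.9693
    cross y-line → (2,7), t=6.0046
    cross x-line → (3,7), t=6.4910
    cross y-line → (3,8), t=7.0399 (wall)
  → r_3 = 7.0399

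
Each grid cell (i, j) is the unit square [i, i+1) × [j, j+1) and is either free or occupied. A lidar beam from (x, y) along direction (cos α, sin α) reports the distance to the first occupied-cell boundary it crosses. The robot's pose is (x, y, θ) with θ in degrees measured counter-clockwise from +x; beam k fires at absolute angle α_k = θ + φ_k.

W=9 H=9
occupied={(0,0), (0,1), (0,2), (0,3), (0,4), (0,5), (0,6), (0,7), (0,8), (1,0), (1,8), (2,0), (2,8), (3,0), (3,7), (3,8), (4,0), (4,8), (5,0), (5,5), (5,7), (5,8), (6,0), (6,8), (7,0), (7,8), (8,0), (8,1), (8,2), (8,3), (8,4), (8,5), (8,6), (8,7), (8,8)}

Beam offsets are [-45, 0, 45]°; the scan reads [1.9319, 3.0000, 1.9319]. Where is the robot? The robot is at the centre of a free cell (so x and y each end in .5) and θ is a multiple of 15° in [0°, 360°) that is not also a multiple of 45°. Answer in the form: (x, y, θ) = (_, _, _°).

(x, y, θ) = (7.5, 4.5, 120°)

Enumerate (i+0.5, j+0.5, θ) over the 46 free cells and 16 admissible headings. For each, cast all 3 beams and compare to the given ranges.
  (1.5, 6.5, 330°): beam 1 = 5.6940 ≠ 1.9319 ✗
  (3.5, 6.5, 330°): beam 1 = 5.6940 ≠ 1.9319 ✗
  (4.5, 6.5, 195°): beam 1 = 1.0000 ≠ 1.9319 ✗
  (2.5, 6.5, 165°): beam 1 = 1.7321 ≠ 1.9319 ✗
  …
  (7.5, 4.5, 120°): r_1=1.9319, r_2=3.0000, r_3=1.9319 — all match ✓
Unique over the lattice → pose = (7.5, 4.5, 120°).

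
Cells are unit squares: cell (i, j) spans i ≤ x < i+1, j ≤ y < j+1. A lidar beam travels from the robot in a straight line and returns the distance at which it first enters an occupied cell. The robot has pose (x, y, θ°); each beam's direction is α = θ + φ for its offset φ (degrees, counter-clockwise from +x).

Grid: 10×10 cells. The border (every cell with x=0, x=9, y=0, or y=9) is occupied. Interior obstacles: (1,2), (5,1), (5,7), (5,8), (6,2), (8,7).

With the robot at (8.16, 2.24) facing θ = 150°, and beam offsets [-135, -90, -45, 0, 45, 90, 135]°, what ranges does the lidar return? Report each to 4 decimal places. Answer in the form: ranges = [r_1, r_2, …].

beam 1: φ=-135°, α=15°
  d=(0.9659,0.2588)  start (8,2)  tX=0.8696 tY=2.9364  stride 1/|dx|=1.0353 1/|dy|=3.8637
    cross x-line → (9,2), t=0.8696 (wall)
  → r_1 = 0.8696
beam 2: φ=-90°, α=60°
  d=(0.5000,0.8660)  start (8,2)  tX=1.6800 tY=0.8776  stride 1/|dx|=2.0000 1/|dy|=1.1547
    cross y-line → (8,3), t=0.8776
    cross x-line → (9,3), t=1.6800 (wall)
  → r_2 = 1.6800
beam 3: φ=-45°, α=105°
  d=(-0.2588,0.9659)  start (8,2)  tX=0.6182 tY=0.7868  stride 1/|dx|=3.8637 1/|dy|=1.0353
    cross x-line → (7,2), t=0.6182
    cross y-line → (7,3), t=0.7868
    cross y-line → (7,4), t=1.8221
    cross y-line → (7,5), t=2.8574
    cross y-line → (7,6), t=3.8926
    cross x-line → (6,6), t=4.4819
    cross y-line → (6,7), t=4.9279
    cross y-line → (6,8), t=5.9632
    cross y-line → (6,9), t=6.9985 (wall)
  → r_3 = 6.9985
beam 4: φ=0°, α=150°
  d=(-0.8660,0.5000)  start (8,2)  tX=0.1848 tY=1.5200  stride 1/|dx|=1.1547 1/|dy|=2.0000
    cross x-line → (7,2), t=0.1848
    cross x-line → (6,2), t=1.3395 (wall)
  → r_4 = 1.3395
beam 5: φ=45°, α=195°
  d=(-0.9659,-0.2588)  start (8,2)  tX=0.1656 tY=0.9273  stride 1/|dx|=1.0353 1/|dy|=3.8637
    cross x-line → (7,2), t=0.1656
    cross y-line → (7,1), t=0.9273
    cross x-line → (6,1), t=1.2009
    cross x-line → (5,1), t=2.2362 (wall)
  → r_5 = 2.2362
beam 6: φ=90°, α=240°
  d=(-0.5000,-0.8660)  start (8,2)  tX=0.3200 tY=0.2771  stride 1/|dx|=2.0000 1/|dy|=1.1547
    cross y-line → (8,1), t=0.2771
    cross x-line → (7,1), t=0.3200
    cross y-line → (7,0), t=1.4318 (wall)
  → r_6 = 1.4318
beam 7: φ=135°, α=285°
  d=(0.2588,-0.9659)  start (8,2)  tX=3.2455 tY=0.2485  stride 1/|dx|=3.8637 1/|dy|=1.0353
    cross y-line → (8,1), t=0.2485
    cross y-line → (8,0), t=1.2837 (wall)
  → r_7 = 1.2837

ranges = [0.8696, 1.6800, 6.9985, 1.3395, 2.2362, 1.4318, 1.2837]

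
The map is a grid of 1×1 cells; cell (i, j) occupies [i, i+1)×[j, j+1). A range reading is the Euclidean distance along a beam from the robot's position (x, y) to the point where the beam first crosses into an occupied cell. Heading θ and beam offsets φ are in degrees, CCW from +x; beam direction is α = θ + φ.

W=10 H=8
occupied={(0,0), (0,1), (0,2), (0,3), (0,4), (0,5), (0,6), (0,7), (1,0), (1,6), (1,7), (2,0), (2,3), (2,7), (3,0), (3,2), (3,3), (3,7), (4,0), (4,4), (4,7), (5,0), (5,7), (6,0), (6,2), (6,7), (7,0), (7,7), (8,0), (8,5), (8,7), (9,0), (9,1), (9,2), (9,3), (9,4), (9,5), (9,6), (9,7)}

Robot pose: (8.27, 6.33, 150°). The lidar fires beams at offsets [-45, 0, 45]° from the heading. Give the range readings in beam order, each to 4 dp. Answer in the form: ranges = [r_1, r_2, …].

ranges = [0.6936, 1.3400, 7.5265]

beam 1: φ=-45°, α=105°
  cosα=-0.2588 sinα=0.9659 | (8,6) | tMaxX 1.0432 tMaxY 0.6936 | tΔX 3.8637 tΔY 1.0353
    t=0.6936 [y] (8,7) — stop
  → r_1 = 0.6936
beam 2: φ=0°, α=150°
  cosα=-0.8660 sinα=0.5000 | (8,6) | tMaxX 0.3118 tMaxY 1.3400 | tΔX 1.1547 tΔY 2.0000
    t=0.3118 [x] (7,6)
    t=1.3400 [y] (7,7) — stop
  → r_2 = 1.3400
beam 3: φ=45°, α=195°
  cosα=-0.9659 sinα=-0.2588 | (8,6) | tMaxX 0.2795 tMaxY 1.2750 | tΔX 1.0353 tΔY 3.8637
    t=0.2795 [x] (7,6)
    t=1.2750 [y] (7,5)
    t=1.3148 [x] (6,5)
    t=2.3501 [x] (5,5)
    t=3.3854 [x] (4,5)
    t=4.4206 [x] (3,5)
    t=5.1387 [y] (3,4)
    t=5.4559 [x] (2,4)
    t=6.4912 [x] (1,4)
    t=7.5265 [x] (0,4) — stop
  → r_3 = 7.5265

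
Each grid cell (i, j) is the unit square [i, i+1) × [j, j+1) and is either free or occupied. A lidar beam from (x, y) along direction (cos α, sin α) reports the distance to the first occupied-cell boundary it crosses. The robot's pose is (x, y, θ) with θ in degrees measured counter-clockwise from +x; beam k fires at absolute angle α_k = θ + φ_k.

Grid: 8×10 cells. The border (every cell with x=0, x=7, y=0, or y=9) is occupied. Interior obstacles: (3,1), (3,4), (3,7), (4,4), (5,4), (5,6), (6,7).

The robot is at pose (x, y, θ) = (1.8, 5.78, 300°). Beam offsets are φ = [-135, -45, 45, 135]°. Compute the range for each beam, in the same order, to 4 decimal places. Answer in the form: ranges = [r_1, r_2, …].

beam 1: φ=-135°, α=165°
  direction (-0.9659, 0.2588); cell (1,5); t to first gridline: x 0.8282, y 0.8500 (then +1.0353 / +3.8637)
    (0,5) via x @ 0.8282  # hit
  → r_1 = 0.8282
beam 2: φ=-45°, α=255°
  direction (-0.2588, -0.9659); cell (1,5); t to first gridline: x 3.0910, y 0.8075 (then +3.8637 / +1.0353)
    (1,4) via y @ 0.8075
    (1,3) via y @ 1.8428
    (1,2) via y @ 2.8781
    (0,2) via x @ 3.0910  # hit
  → r_2 = 3.0910
beam 3: φ=45°, α=345°
  direction (0.9659, -0.2588); cell (1,5); t to first gridline: x 0.2071, y 3.0137 (then +1.0353 / +3.8637)
    (2,5) via x @ 0.2071
    (3,5) via x @ 1.2423
    (4,5) via x @ 2.2776
    (4,4) via y @ 3.0137  # hit
  → r_3 = 3.0137
beam 4: φ=135°, α=75°
  direction (0.2588, 0.9659); cell (1,5); t to first gridline: x 0.7727, y 0.2278 (then +3.8637 / +1.0353)
    (1,6) via y @ 0.2278
    (2,6) via x @ 0.7727
    (2,7) via y @ 1.2630
    (2,8) via y @ 2.2983
    (2,9) via y @ 3.3336  # hit
  → r_4 = 3.3336

ranges = [0.8282, 3.0910, 3.0137, 3.3336]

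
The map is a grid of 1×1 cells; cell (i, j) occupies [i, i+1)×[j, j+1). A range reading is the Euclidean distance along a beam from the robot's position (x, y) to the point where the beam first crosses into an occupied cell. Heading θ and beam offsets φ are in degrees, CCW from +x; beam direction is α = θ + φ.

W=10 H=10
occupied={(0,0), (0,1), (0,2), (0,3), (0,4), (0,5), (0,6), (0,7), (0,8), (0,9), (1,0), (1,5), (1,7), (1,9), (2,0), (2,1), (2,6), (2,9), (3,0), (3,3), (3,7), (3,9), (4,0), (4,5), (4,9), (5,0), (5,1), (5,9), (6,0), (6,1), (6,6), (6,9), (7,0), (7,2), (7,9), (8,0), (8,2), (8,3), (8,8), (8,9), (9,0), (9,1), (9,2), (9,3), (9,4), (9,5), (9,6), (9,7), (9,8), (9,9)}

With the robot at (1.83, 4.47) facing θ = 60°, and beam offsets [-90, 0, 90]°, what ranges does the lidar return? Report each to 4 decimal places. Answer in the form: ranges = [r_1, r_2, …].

beam 1: φ=-90°, α=330°
  dir = (cos 330°, sin 330°) = (0.8660, -0.5000); from cell (1,4)
  next x-line at t=0.1963, next y-line at t=0.9400; Δt_x=1.1547, Δt_y=2.0000
    x: enter (2,4) at t=0.1963
    y: enter (2,3) at t=0.9400
    x: enter (3,3) at t=1.3510 ← occupied
  → r_1 = 1.3510
beam 2: φ=0°, α=60°
  dir = (cos 60°, sin 60°) = (0.5000, 0.8660); from cell (1,4)
  next x-line at t=0.3400, next y-line at t=0.6120; Δt_x=2.0000, Δt_y=1.1547
    x: enter (2,4) at t=0.3400
    y: enter (2,5) at t=0.6120
    y: enter (2,6) at t=1.7667 ← occupied
  → r_2 = 1.7667
beam 3: φ=90°, α=150°
  dir = (cos 150°, sin 150°) = (-0.8660, 0.5000); from cell (1,4)
  next x-line at t=0.9584, next y-line at t=1.0600; Δt_x=1.1547, Δt_y=2.0000
    x: enter (0,4) at t=0.9584 ← occupied
  → r_3 = 0.9584

ranges = [1.3510, 1.7667, 0.9584]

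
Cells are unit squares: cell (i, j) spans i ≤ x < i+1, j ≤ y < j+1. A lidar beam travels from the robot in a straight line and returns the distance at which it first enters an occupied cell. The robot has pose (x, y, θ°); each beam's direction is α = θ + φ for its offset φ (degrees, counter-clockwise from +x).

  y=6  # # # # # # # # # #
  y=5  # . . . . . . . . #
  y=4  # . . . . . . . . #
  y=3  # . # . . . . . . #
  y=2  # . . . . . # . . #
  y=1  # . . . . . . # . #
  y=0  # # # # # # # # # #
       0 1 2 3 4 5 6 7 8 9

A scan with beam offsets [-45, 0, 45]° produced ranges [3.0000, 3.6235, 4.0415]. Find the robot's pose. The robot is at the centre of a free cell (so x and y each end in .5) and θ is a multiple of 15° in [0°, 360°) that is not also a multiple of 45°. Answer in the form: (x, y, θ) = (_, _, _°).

Candidates: 37 free-cell centres × 16 headings = 592 poses. Raycast each; keep the one whose scan matches to 4 dp.
  (2.5, 5.5, 120°): beam 1 = 0.5176 ≠ 3.0000 ✗
  (3.5, 3.5, 105°): beam 1 = 2.8868 ≠ 3.0000 ✗
  (6.5, 5.5, 240°): beam 1 = 5.6940 ≠ 3.0000 ✗
  (3.5, 2.5, 150°): beam 1 = 3.6235 ≠ 3.0000 ✗
  …
  (6.5, 4.5, 195°): r_1=3.0000, r_2=3.6235, r_3=4.0415 — all match ✓
Unique over the lattice → pose = (6.5, 4.5, 195°).

(x, y, θ) = (6.5, 4.5, 195°)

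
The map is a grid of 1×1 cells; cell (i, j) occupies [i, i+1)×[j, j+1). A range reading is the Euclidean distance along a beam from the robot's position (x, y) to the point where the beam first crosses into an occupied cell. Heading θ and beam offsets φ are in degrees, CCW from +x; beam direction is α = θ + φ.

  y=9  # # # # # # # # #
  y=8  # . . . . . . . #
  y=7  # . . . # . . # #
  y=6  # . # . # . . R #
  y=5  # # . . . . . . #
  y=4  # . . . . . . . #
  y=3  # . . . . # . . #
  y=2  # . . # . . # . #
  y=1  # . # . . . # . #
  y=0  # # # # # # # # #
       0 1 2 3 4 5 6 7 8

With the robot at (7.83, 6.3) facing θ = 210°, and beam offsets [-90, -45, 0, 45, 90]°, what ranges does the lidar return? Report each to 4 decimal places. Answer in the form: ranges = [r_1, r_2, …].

beam 1: φ=-90°, α=120°
  d=(-0.5000,0.8660)  start (7,6)  tX=1.6600 tY=0.8083  stride 1/|dx|=2.0000 1/|dy|=1.1547
    cross y-line → (7,7), t=0.8083 (wall)
  → r_1 = 0.8083
beam 2: φ=-45°, α=165°
  d=(-0.9659,0.2588)  start (7,6)  tX=0.8593 tY=2.7046  stride 1/|dx|=1.0353 1/|dy|=3.8637
    cross x-line → (6,6), t=0.8593
    cross x-line → (5,6), t=1.8946
    cross y-line → (5,7), t=2.7046
    cross x-line → (4,7), t=2.9298 (wall)
  → r_2 = 2.9298
beam 3: φ=0°, α=210°
  d=(-0.8660,-0.5000)  start (7,6)  tX=0.9584 tY=0.6000  stride 1/|dx|=1.1547 1/|dy|=2.0000
    cross y-line → (7,5), t=0.6000
    cross x-line → (6,5), t=0.9584
    cross x-line → (5,5), t=2.1131
    cross y-line → (5,4), t=2.6000
    cross x-line → (4,4), t=3.2678
    cross x-line → (3,4), t=4.4225
    cross y-line → (3,3), t=4.6000
    cross x-line → (2,3), t=5.5772
    cross y-line → (2,2), t=6.6000
    cross x-line → (1,2), t=6.7319
    cross x-line → (0,2), t=7.8866 (wall)
  → r_3 = 7.8866
beam 4: φ=45°, α=255°
  d=(-0.2588,-0.9659)  start (7,6)  tX=3.2069 tY=0.3106  stride 1/|dx|=3.8637 1/|dy|=1.0353
    cross y-line → (7,5), t=0.3106
    cross y-line → (7,4), t=1.3459
    cross y-line → (7,3), t=2.3811
    cross x-line → (6,3), t=3.2069
    cross y-line → (6,2), t=3.4164 (wall)
  → r_4 = 3.4164
beam 5: φ=90°, α=300°
  d=(0.5000,-0.8660)  start (7,6)  tX=0.3400 tY=0.3464  stride 1/|dx|=2.0000 1/|dy|=1.1547
    cross x-line → (8,6), t=0.3400 (wall)
  → r_5 = 0.3400

ranges = [0.8083, 2.9298, 7.8866, 3.4164, 0.3400]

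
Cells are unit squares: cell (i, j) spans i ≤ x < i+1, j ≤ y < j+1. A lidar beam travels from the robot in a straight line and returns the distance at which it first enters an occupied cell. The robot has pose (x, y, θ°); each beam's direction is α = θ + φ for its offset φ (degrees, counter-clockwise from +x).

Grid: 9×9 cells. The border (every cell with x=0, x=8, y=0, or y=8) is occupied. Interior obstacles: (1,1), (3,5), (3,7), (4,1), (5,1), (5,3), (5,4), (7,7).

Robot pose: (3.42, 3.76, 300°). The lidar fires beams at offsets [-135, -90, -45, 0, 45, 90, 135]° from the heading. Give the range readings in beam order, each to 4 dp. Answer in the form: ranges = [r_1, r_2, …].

ranges = [2.5054, 2.7944, 2.8574, 2.0323, 1.6357, 1.8244, 1.2837]

beam 1: φ=-135°, α=165°
  direction (-0.9659, 0.2588); cell (3,3); t to first gridline: x 0.4348, y 0.9273 (then +1.0353 / +3.8637)
    (2,3) via x @ 0.4348
    (2,4) via y @ 0.9273
    (1,4) via x @ 1.4701
    (0,4) via x @ 2.5054  # hit
  → r_1 = 2.5054
beam 2: φ=-90°, α=210°
  direction (-0.8660, -0.5000); cell (3,3); t to first gridline: x 0.4850, y 1.5200 (then +1.1547 / +2.0000)
    (2,3) via x @ 0.4850
    (2,2) via y @ 1.5200
    (1,2) via x @ 1.6397
    (0,2) via x @ 2.7944  # hit
  → r_2 = 2.7944
beam 3: φ=-45°, α=255°
  direction (-0.2588, -0.9659); cell (3,3); t to first gridline: x 1.6228, y 0.7868 (then +3.8637 / +1.0353)
    (3,2) via y @ 0.7868
    (2,2) via x @ 1.6228
    (2,1) via y @ 1.8221
    (2,0) via y @ 2.8574  # hit
  → r_3 = 2.8574
beam 4: φ=0°, α=300°
  direction (0.5000, -0.8660); cell (3,3); t to first gridline: x 1.1600, y 0.8776 (then +2.0000 / +1.1547)
    (3,2) via y @ 0.8776
    (4,2) via x @ 1.1600
    (4,1) via y @ 2.0323  # hit
  → r_4 = 2.0323
beam 5: φ=45°, α=345°
  direction (0.9659, -0.2588); cell (3,3); t to first gridline: x 0.6005, y 2.9364 (then +1.0353 / +3.8637)
    (4,3) via x @ 0.6005
    (5,3) via x @ 1.6357  # hit
  → r_5 = 1.6357
beam 6: φ=90°, α=30°
  direction (0.8660, 0.5000); cell (3,3); t to first gridline: x 0.6697, y 0.4800 (then +1.1547 / +2.0000)
    (3,4) via y @ 0.4800
    (4,4) via x @ 0.6697
    (5,4) via x @ 1.8244  # hit
  → r_6 = 1.8244
beam 7: φ=135°, α=75°
  direction (0.2588, 0.9659); cell (3,3); t to first gridline: x 2.2409, y 0.2485 (then +3.8637 / +1.0353)
    (3,4) via y @ 0.2485
    (3,5) via y @ 1.2837  # hit
  → r_7 = 1.2837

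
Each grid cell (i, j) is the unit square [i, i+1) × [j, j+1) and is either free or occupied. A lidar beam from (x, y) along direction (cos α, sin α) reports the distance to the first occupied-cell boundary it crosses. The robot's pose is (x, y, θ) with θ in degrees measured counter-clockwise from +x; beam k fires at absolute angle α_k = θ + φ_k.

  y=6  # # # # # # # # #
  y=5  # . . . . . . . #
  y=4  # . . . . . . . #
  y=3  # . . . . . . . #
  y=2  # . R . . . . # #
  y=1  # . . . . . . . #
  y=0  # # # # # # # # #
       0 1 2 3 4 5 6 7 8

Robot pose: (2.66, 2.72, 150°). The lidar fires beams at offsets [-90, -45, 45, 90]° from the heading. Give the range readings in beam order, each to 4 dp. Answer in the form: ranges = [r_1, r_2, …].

ranges = [3.7874, 3.3957, 1.7186, 1.9861]

beam 1: φ=-90°, α=60°
  cosα=0.5000 sinα=0.8660 | (2,2) | tMaxX 0.6800 tMaxY 0.3233 | tΔX 2.0000 tΔY 1.1547
    t=0.3233 [y] (2,3)
    t=0.6800 [x] (3,3)
    t=1.4780 [y] (3,4)
    t=2.6327 [y] (3,5)
    t=2.6800 [x] (4,5)
    t=3.7874 [y] (4,6) — stop
  → r_1 = 3.7874
beam 2: φ=-45°, α=105°
  cosα=-0.2588 sinα=0.9659 | (2,2) | tMaxX 2.5500 tMaxY 0.2899 | tΔX 3.8637 tΔY 1.0353
    t=0.2899 [y] (2,3)
    t=1.3252 [y] (2,4)
    t=2.3604 [y] (2,5)
    t=2.5500 [x] (1,5)
    t=3.3957 [y] (1,6) — stop
  → r_2 = 3.3957
beam 3: φ=45°, α=195°
  cosα=-0.9659 sinα=-0.2588 | (2,2) | tMaxX 0.6833 tMaxY 2.7819 | tΔX 1.0353 tΔY 3.8637
    t=0.6833 [x] (1,2)
    t=1.7186 [x] (0,2) — stop
  → r_3 = 1.7186
beam 4: φ=90°, α=240°
  cosα=-0.5000 sinα=-0.8660 | (2,2) | tMaxX 1.3200 tMaxY 0.8314 | tΔX 2.0000 tΔY 1.1547
    t=0.8314 [y] (2,1)
    t=1.3200 [x] (1,1)
    t=1.9861 [y] (1,0) — stop
  → r_4 = 1.9861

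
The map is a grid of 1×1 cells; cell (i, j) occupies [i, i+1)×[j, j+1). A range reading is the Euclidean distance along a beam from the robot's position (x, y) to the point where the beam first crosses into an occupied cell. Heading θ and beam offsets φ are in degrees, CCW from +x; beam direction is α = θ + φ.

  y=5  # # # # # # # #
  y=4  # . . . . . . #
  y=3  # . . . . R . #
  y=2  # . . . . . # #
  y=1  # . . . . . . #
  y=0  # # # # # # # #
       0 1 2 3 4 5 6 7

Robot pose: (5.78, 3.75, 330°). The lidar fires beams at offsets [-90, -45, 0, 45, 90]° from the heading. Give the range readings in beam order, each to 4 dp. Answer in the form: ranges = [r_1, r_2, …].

beam 1: φ=-90°, α=240°
  d=(-0.5000,-0.8660)  start (5,3)  tX=1.5600 tY=0.8660  stride 1/|dx|=2.0000 1/|dy|=1.1547
    cross y-line → (5,2), t=0.8660
    cross x-line → (4,2), t=1.5600
    cross y-line → (4,1), t=2.0207
    cross y-line → (4,0), t=3.1754 (wall)
  → r_1 = 3.1754
beam 2: φ=-45°, α=285°
  d=(0.2588,-0.9659)  start (5,3)  tX=0.8500 tY=0.7765  stride 1/|dx|=3.8637 1/|dy|=1.0353
    cross y-line → (5,2), t=0.7765
    cross x-line → (6,2), t=0.8500 (wall)
  → r_2 = 0.8500
beam 3: φ=0°, α=330°
  d=(0.8660,-0.5000)  start (5,3)  tX=0.2540 tY=1.5000  stride 1/|dx|=1.1547 1/|dy|=2.0000
    cross x-line → (6,3), t=0.2540
    cross x-line → (7,3), t=1.4087 (wall)
  → r_3 = 1.4087
beam 4: φ=45°, α=15°
  d=(0.9659,0.2588)  start (5,3)  tX=0.2278 tY=0.9659  stride 1/|dx|=1.0353 1/|dy|=3.8637
    cross x-line → (6,3), t=0.2278
    cross y-line → (6,4), t=0.9659
    cross x-line → (7,4), t=1.2630 (wall)
  → r_4 = 1.2630
beam 5: φ=90°, α=60°
  d=(0.5000,0.8660)  start (5,3)  tX=0.4400 tY=0.2887  stride 1/|dx|=2.0000 1/|dy|=1.1547
    cross y-line → (5,4), t=0.2887
    cross x-line → (6,4), t=0.4400
    cross y-line → (6,5), t=1.4434 (wall)
  → r_5 = 1.4434

ranges = [3.1754, 0.8500, 1.4087, 1.2630, 1.4434]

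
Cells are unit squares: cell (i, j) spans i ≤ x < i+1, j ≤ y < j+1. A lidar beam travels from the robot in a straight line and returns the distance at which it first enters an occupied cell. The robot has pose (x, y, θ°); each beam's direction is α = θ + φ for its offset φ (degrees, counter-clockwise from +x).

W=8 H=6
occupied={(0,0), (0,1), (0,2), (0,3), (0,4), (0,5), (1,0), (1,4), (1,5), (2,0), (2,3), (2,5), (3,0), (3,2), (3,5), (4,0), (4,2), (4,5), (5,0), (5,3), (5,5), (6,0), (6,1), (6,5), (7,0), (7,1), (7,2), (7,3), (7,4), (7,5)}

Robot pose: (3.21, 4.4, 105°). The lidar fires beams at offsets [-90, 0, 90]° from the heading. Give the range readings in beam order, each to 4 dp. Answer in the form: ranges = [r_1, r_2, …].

beam 1: φ=-90°, α=15°
  direction (0.9659, 0.2588); cell (3,4); t to first gridline: x 0.8179, y 2.3182 (then +1.0353 / +3.8637)
    (4,4) via x @ 0.8179
    (5,4) via x @ 1.8531
    (5,5) via y @ 2.3182  # hit
  → r_1 = 2.3182
beam 2: φ=0°, α=105°
  direction (-0.2588, 0.9659); cell (3,4); t to first gridline: x 0.8114, y 0.6212 (then +3.8637 / +1.0353)
    (3,5) via y @ 0.6212  # hit
  → r_2 = 0.6212
beam 3: φ=90°, α=195°
  direction (-0.9659, -0.2588); cell (3,4); t to first gridline: x 0.2174, y 1.5455 (then +1.0353 / +3.8637)
    (2,4) via x @ 0.2174
    (1,4) via x @ 1.2527  # hit
  → r_3 = 1.2527

ranges = [2.3182, 0.6212, 1.2527]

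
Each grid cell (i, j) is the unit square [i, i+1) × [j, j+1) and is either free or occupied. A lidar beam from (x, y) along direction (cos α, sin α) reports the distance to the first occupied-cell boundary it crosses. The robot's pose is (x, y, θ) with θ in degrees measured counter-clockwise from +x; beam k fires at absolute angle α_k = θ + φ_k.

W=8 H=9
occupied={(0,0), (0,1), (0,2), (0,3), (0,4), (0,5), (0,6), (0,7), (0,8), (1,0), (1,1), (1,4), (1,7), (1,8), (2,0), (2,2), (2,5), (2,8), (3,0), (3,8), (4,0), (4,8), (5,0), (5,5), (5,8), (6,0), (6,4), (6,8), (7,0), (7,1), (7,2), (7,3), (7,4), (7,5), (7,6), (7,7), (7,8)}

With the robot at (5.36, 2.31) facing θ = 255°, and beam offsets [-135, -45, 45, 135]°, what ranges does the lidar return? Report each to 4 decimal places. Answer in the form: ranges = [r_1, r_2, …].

ranges = [6.5702, 2.6200, 1.5127, 1.8937]

beam 1: φ=-135°, α=120°
  cosα=-0.5000 sinα=0.8660 | (5,2) | tMaxX 0.7200 tMaxY 0.7967 | tΔX 2.0000 tΔY 1.1547
    t=0.7200 [x] (4,2)
    t=0.7967 [y] (4,3)
    t=1.9514 [y] (4,4)
    t=2.7200 [x] (3,4)
    t=3.1061 [y] (3,5)
    t=4.2608 [y] (3,6)
    t=4.7200 [x] (2,6)
    t=5.4155 [y] (2,7)
    t=6.5702 [y] (2,8) — stop
  → r_1 = 6.5702
beam 2: φ=-45°, α=210°
  cosα=-0.8660 sinα=-0.5000 | (5,2) | tMaxX 0.4157 tMaxY 0.6200 | tΔX 1.1547 tΔY 2.0000
    t=0.4157 [x] (4,2)
    t=0.6200 [y] (4,1)
    t=1.5704 [x] (3,1)
    t=2.6200 [y] (3,0) — stop
  → r_2 = 2.6200
beam 3: φ=45°, α=300°
  cosα=0.5000 sinα=-0.8660 | (5,2) | tMaxX 1.2800 tMaxY 0.3580 | tΔX 2.0000 tΔY 1.1547
    t=0.3580 [y] (5,1)
    t=1.2800 [x] (6,1)
    t=1.5127 [y] (6,0) — stop
  → r_3 = 1.5127
beam 4: φ=135°, α=30°
  cosα=0.8660 sinα=0.5000 | (5,2) | tMaxX 0.7390 tMaxY 1.3800 | tΔX 1.1547 tΔY 2.0000
    t=0.7390 [x] (6,2)
    t=1.3800 [y] (6,3)
    t=1.8937 [x] (7,3) — stop
  → r_4 = 1.8937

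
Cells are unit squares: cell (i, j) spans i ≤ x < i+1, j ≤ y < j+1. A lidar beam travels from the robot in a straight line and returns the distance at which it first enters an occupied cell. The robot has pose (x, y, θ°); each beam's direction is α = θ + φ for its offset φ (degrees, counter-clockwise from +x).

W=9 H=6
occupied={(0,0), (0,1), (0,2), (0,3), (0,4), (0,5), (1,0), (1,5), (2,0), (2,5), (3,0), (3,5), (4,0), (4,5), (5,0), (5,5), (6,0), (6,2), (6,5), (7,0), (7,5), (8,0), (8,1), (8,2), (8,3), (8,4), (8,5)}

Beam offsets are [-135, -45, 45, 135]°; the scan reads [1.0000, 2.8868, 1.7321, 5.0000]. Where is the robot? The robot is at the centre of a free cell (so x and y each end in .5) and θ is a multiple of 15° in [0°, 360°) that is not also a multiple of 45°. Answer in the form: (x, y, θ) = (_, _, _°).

(x, y, θ) = (5.5, 3.5, 75°)

Candidates: 27 free-cell centres × 16 headings = 432 poses. Raycast each; keep the one whose scan matches to 4 dp.
  (5.5, 1.5, 120°): beam 1 = 1.9319 ≠ 1.0000 ✗
  (4.5, 4.5, 210°): beam 1 = 0.5176 ≠ 1.0000 ✗
  (6.5, 4.5, 30°): beam 1 = 1.5529 ≠ 1.0000 ✗
  …
  (5.5, 3.5, 75°): r_1=1.0000, r_2=2.8868, r_3=1.7321, r_4=5.0000 — all match ✓
Unique over the lattice → pose = (5.5, 3.5, 75°).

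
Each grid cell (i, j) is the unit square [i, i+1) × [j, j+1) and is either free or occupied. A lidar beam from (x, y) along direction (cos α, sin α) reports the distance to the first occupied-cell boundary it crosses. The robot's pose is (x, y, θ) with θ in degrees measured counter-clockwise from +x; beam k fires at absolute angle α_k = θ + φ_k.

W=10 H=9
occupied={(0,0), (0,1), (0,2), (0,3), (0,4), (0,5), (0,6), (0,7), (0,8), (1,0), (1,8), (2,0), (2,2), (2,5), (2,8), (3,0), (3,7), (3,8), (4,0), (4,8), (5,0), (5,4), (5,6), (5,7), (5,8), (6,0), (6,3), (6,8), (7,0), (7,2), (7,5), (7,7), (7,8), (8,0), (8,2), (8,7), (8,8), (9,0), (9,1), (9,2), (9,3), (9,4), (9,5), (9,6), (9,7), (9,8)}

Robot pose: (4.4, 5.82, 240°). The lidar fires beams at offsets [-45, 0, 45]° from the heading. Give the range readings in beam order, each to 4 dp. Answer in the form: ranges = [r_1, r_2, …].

beam 1: φ=-45°, α=195°
  cosα=-0.9659 sinα=-0.2588 | (4,5) | tMaxX 0.4141 tMaxY 3.1682 | tΔX 1.0353 tΔY 3.8637
    t=0.4141 [x] (3,5)
    t=1.4494 [x] (2,5) — stop
  → r_1 = 1.4494
beam 2: φ=0°, α=240°
  cosα=-0.5000 sinα=-0.8660 | (4,5) | tMaxX 0.8000 tMaxY 0.9469 | tΔX 2.0000 tΔY 1.1547
    t=0.8000 [x] (3,5)
    t=0.9469 [y] (3,4)
    t=2.1016 [y] (3,3)
    t=2.8000 [x] (2,3)
    t=3.2563 [y] (2,2) — stop
  → r_2 = 3.2563
beam 3: φ=45°, α=285°
  cosα=0.2588 sinα=-0.9659 | (4,5) | tMaxX 2.3182 tMaxY 0.8489 | tΔX 3.8637 tΔY 1.0353
    t=0.8489 [y] (4,4)
    t=1.8842 [y] (4,3)
    t=2.3182 [x] (5,3)
    t=2.9195 [y] (5,2)
    t=3.9548 [y] (5,1)
    t=4.9900 [y] (5,0) — stop
  → r_3 = 4.9900

ranges = [1.4494, 3.2563, 4.9900]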